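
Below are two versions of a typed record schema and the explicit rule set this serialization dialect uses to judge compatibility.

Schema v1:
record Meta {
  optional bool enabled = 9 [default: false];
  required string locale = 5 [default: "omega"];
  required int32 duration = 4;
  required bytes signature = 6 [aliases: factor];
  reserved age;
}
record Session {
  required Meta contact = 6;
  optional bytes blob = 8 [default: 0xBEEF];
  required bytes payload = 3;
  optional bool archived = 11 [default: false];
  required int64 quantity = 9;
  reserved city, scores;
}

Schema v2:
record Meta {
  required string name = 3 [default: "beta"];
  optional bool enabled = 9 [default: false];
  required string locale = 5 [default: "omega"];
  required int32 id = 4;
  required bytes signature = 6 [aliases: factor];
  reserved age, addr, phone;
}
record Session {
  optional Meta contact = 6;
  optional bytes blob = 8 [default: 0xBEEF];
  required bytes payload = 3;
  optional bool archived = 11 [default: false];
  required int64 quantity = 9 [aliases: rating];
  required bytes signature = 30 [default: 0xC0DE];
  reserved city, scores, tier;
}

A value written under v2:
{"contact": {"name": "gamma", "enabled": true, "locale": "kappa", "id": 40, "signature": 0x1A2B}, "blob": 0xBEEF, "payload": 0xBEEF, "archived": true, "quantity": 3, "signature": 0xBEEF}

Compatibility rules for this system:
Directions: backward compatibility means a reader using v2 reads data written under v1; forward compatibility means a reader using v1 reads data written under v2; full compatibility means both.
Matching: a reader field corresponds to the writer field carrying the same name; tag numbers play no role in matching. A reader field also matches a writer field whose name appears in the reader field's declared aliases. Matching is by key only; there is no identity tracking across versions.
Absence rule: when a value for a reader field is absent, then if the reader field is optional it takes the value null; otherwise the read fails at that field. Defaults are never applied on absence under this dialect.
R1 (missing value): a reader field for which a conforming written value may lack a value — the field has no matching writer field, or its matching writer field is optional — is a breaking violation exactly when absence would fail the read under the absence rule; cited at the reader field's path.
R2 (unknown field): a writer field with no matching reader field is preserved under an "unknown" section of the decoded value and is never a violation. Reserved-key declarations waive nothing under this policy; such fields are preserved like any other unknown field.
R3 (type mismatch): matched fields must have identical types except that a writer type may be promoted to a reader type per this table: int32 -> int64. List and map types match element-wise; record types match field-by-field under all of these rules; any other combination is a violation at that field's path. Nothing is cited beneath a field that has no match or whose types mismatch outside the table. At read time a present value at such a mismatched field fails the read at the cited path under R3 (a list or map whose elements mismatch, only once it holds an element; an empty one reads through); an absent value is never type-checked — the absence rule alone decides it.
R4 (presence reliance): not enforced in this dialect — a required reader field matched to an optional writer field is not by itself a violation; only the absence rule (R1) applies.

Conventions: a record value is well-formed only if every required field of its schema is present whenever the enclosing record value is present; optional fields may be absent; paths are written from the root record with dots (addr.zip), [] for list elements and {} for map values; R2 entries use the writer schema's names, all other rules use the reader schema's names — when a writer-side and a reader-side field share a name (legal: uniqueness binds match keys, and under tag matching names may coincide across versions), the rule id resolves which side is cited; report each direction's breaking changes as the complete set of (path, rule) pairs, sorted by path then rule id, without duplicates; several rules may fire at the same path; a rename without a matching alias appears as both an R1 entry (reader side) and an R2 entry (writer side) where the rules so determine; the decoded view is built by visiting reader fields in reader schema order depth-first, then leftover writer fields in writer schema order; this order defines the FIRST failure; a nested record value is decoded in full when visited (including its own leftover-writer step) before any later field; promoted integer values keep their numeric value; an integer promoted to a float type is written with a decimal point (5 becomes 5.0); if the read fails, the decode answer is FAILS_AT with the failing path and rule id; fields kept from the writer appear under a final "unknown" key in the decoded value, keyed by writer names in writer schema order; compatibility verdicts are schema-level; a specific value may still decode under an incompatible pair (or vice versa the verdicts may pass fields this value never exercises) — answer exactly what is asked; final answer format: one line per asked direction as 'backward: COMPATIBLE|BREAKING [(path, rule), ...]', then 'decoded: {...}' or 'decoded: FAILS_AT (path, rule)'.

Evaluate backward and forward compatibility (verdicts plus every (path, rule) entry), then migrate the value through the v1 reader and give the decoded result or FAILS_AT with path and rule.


arrows below run writer -> reader for Session
backward analysis of Session with v2 as reader and v1 as writer:
  Meta -> Meta, writer required: contact aligns to contact
  bytes -> bytes, writer optional: blob aligns to blob
  bytes -> bytes, writer required: payload aligns to payload
  bool -> bool, writer optional: archived aligns to archived
  int64 -> int64, writer required: quantity aligns to quantity
  signature: no writer match
  contact.name: no writer match
  bool -> bool, writer optional: contact.enabled aligns to contact.enabled
  string -> string, writer required: contact.locale aligns to contact.locale
  contact.id: no writer match
  bytes -> bytes, writer required: contact.signature aligns to contact.signature
  contact.duration (writer side), unknown to reader
  rule R1 violated at contact.id
  rule R1 violated at contact.name
  rule R1 violated at signature
  => backward verdict for Session: BREAKING, 3 violation(s)
forward analysis of Session with v1 as reader and v2 as writer:
  Meta -> Meta, writer optional: contact aligns to contact
  bytes -> bytes, writer optional: blob aligns to blob
  bytes -> bytes, writer required: payload aligns to payload
  bool -> bool, writer optional: archived aligns to archived
  int64 -> int64, writer required: quantity aligns to quantity
  signature (writer side), unknown to reader
  bool -> bool, writer optional: contact.enabled aligns to contact.enabled
  string -> string, writer required: contact.locale aligns to contact.locale
  contact.duration: no writer match
  bytes -> bytes, writer required: contact.signature aligns to contact.signature
  contact.name (writer side), unknown to reader
  contact.id (writer side), unknown to reader
  rule R1 violated at contact
  rule R1 violated at contact.duration
  => forward verdict for Session: BREAKING, 2 violation(s)
migrating the Session value to v1:
  contact.enabled := true
  contact.locale := "kappa"
  read fails at contact.duration under R1 (no fill)
  => FAILS_AT (contact.duration, R1)

backward: BREAKING [(contact.id, R1), (contact.name, R1), (signature, R1)]; forward: BREAKING [(contact, R1), (contact.duration, R1)]; decoded: FAILS_AT (contact.duration, R1)


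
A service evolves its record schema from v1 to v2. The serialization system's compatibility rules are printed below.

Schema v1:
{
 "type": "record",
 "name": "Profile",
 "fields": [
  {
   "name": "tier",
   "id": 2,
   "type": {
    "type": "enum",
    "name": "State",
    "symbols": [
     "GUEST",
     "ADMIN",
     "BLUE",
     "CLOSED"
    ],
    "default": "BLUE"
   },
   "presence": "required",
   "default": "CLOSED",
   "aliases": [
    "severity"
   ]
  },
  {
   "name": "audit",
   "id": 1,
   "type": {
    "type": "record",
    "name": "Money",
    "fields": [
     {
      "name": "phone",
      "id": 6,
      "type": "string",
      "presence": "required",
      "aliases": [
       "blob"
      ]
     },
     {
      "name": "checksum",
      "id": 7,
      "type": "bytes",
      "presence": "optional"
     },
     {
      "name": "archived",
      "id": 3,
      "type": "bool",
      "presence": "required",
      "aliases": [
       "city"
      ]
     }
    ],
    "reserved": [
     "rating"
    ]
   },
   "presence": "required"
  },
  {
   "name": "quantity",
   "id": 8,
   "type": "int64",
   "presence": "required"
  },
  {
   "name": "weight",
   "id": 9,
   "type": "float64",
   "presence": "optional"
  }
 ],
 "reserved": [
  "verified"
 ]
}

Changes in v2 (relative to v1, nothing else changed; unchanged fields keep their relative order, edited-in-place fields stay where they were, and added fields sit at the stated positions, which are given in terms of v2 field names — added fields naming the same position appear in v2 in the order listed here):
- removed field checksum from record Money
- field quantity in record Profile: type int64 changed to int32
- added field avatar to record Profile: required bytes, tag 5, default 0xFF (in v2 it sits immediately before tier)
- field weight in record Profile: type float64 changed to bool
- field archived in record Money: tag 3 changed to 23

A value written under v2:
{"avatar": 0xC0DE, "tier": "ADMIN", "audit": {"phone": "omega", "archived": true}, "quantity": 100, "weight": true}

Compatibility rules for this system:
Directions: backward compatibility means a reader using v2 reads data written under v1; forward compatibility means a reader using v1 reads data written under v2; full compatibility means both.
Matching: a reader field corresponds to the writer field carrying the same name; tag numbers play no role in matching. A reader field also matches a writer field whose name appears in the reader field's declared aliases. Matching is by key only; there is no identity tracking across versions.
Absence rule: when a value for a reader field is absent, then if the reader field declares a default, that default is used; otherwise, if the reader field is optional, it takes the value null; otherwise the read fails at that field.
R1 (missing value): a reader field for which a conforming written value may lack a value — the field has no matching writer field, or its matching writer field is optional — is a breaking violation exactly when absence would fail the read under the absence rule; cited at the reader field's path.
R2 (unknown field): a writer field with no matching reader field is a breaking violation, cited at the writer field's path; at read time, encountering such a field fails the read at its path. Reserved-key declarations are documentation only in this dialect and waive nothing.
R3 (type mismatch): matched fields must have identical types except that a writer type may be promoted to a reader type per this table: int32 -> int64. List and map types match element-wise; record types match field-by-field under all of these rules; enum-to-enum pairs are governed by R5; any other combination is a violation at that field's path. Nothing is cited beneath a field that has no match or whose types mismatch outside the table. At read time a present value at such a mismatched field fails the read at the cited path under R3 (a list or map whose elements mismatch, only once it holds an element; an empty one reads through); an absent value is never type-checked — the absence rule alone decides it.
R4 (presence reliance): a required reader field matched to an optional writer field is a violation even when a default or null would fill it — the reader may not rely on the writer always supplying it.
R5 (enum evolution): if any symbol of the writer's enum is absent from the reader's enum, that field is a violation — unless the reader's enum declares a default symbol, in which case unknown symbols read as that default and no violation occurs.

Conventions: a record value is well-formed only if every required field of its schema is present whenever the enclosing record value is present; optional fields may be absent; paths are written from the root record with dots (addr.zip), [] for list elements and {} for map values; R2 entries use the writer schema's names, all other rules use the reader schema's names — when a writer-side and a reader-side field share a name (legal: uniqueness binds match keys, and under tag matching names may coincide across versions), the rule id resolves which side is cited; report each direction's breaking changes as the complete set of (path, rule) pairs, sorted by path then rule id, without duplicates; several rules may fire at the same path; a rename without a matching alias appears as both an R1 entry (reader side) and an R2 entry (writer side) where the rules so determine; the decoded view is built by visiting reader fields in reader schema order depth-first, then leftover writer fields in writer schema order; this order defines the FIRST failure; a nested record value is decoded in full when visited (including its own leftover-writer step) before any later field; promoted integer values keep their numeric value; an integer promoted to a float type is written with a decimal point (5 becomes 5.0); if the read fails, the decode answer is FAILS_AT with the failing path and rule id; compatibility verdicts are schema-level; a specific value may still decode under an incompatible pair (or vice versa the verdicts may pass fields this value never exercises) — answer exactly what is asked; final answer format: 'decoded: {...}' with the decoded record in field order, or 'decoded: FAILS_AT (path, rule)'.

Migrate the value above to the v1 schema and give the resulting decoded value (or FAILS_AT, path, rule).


arrows below run writer -> reader for Profile
decode walk for Profile under reader schema v1:
  tier := "ADMIN"
  audit.phone := "omega"
  audit.checksum := null (absent, optional -> null)
  audit.archived := true
  quantity := 100 (int32 -> int64)
  read fails at weight under R3
  => FAILS_AT (weight, R3)
ruling out the remaining Profile differences:
  removed field checksum from record Money -> a verdict-level change on Profile — the shown value reads the same
  field quantity in record Profile: type int64 changed to int32 -> a verdict-level change on Profile — the shown value reads the same
  added field avatar to record Profile: required bytes, tag 5, default 0xFF (in v2 it sits immediately before tier) -> a verdict-level change on Profile — the shown value reads the same
  field archived in record Money: tag 3 changed to 23 -> no rule fires on it and the decoded Profile view is identical with or without it

decoded: FAILS_AT (weight, R3)


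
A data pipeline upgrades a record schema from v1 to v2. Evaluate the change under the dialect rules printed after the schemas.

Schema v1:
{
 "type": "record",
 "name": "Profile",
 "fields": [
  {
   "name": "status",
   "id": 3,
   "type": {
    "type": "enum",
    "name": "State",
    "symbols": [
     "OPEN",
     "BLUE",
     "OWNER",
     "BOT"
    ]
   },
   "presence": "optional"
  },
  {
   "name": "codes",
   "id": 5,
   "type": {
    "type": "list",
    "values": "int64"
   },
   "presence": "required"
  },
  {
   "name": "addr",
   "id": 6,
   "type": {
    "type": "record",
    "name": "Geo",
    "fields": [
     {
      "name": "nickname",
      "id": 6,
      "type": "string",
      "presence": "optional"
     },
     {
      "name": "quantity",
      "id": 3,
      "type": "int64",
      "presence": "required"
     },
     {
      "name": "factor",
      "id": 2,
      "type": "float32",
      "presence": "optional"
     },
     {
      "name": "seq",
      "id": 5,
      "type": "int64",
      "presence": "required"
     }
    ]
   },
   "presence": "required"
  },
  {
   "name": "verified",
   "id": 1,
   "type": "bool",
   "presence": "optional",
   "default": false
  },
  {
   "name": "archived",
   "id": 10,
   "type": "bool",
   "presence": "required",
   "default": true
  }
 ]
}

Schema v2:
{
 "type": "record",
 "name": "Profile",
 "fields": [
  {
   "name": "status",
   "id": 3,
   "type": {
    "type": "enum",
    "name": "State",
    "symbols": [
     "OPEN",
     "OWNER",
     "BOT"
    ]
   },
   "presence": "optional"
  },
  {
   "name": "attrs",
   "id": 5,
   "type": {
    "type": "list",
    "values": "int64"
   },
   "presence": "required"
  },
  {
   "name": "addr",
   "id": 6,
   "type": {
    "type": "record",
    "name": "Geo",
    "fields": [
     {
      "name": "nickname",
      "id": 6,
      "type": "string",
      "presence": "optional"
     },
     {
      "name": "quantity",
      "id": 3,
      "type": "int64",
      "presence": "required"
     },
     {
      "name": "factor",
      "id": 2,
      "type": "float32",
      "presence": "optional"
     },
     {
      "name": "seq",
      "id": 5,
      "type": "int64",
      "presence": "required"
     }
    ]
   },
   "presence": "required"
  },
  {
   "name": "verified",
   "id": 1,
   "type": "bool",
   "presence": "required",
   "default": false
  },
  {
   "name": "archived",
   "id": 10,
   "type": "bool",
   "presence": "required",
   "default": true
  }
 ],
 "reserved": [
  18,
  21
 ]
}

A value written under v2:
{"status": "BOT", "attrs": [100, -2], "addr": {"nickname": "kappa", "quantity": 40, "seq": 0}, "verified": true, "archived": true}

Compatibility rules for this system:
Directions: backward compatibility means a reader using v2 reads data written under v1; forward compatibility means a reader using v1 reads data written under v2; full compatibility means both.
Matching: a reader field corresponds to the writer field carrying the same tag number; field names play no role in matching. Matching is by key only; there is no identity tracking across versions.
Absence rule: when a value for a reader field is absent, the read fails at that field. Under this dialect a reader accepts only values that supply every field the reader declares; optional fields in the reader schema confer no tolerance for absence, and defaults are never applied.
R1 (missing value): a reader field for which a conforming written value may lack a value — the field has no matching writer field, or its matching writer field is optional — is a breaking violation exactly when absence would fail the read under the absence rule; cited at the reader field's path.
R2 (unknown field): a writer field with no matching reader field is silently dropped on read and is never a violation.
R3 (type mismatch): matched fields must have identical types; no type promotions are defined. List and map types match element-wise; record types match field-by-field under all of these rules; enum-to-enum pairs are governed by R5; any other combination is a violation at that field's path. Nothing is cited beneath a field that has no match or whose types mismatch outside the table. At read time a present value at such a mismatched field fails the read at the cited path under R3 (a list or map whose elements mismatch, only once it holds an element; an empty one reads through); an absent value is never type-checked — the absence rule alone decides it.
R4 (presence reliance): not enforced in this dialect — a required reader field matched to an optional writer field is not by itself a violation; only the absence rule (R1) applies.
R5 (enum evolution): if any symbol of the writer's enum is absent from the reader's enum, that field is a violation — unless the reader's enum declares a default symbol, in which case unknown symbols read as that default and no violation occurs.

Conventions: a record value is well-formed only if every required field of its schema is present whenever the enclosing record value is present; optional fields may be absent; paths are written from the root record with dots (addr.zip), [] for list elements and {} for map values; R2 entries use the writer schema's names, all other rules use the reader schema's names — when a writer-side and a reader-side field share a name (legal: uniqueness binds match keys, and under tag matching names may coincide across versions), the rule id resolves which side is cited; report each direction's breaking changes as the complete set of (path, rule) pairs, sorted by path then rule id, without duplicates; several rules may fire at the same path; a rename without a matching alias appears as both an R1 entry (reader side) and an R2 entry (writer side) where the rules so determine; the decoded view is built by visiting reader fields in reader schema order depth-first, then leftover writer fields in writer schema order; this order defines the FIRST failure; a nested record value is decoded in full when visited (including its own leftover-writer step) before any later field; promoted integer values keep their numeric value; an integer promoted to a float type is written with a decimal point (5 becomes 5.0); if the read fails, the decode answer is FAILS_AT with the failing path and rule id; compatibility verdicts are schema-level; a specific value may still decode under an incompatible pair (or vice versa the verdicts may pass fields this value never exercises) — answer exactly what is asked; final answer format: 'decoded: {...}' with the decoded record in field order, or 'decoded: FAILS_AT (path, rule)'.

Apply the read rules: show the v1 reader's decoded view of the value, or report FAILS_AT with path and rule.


arrows below run writer -> reader for Profile
decode walk for Profile under reader schema v1:
  status := "BOT"
  codes := [100, -2] (from writer attrs)
  addr.nickname := "kappa"
  addr.quantity := 40
  read fails at addr.factor under R1 (no fill)
  => FAILS_AT (addr.factor, R1)
diffs on Profile not affecting the asked answer:
  renamed field codes to attrs in record Profile -> inert under this dialect — no rule fires on Profile and the result does not move
  field verified in record Profile: optional changed to required -> schema-level compatibility only; this Profile value's decode is unchanged
  enum State (field status in record Profile): symbol BLUE removed -> schema-level compatibility only; this Profile value's decode is unchanged

decoded: FAILS_AT (addr.factor, R1)


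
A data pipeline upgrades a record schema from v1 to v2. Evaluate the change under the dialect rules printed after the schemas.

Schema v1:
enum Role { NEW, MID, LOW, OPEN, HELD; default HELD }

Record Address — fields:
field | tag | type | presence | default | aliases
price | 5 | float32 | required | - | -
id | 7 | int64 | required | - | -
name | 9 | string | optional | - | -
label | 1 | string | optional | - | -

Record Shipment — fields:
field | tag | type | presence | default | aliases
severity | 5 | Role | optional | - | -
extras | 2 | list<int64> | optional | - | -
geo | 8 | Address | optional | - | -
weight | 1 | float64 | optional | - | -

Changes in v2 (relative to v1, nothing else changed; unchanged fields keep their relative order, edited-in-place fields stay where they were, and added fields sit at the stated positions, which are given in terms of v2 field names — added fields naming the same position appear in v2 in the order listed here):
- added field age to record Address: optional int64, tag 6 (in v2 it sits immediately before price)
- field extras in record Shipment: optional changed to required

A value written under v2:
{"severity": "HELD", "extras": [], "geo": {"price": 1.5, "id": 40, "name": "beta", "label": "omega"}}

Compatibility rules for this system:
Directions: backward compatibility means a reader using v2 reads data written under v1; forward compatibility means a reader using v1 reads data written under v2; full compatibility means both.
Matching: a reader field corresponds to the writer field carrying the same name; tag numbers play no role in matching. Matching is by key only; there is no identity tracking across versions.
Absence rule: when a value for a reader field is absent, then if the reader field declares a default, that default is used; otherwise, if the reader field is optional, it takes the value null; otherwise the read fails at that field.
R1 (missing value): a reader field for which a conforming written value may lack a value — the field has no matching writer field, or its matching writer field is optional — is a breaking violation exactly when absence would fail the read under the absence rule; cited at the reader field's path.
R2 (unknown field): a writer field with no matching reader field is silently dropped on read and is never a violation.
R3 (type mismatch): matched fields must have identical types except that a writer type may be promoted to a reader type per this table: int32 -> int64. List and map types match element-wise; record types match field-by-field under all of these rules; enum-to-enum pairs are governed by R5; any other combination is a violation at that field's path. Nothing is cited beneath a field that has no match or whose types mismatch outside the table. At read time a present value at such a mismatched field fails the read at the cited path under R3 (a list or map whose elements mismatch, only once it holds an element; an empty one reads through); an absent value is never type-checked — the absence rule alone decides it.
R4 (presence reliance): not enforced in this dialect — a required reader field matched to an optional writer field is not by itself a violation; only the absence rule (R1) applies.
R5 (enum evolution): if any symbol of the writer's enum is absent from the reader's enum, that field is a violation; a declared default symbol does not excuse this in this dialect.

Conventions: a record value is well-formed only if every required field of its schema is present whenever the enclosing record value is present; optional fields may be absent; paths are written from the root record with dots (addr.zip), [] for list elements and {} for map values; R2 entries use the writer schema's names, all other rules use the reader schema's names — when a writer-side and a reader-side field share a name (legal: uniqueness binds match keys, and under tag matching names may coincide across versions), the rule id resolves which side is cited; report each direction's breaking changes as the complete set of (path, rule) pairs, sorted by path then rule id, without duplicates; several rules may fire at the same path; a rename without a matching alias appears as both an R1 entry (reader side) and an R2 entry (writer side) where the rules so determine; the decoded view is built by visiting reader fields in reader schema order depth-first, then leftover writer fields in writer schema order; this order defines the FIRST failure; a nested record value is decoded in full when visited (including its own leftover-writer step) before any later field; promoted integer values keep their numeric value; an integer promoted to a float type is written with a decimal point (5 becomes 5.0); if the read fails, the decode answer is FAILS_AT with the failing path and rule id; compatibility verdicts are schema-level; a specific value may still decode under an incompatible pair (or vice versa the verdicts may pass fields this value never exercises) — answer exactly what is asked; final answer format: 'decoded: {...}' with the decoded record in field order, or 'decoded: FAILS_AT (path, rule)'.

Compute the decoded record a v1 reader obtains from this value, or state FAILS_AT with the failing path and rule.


decoded: {"severity": "HELD", "extras": [], "geo": {"price": 1.5, "id": 40, "name": "beta", "label": "omega"}, "weight": null}

arrows below run writer -> reader for Shipment
migrating the Shipment value to v1:
  severity := "HELD"
  extras := []
  geo.price := 1.5
  geo.id := 40
  geo.name := "beta"
  geo.label := "omega"
  weight := null (not supplied -> null)
  => decoded: {"severity": "HELD", "extras": [], "geo": {"price": 1.5, "id": 40, "name": "beta", "label": "omega"}, "weight": null}
remaining Shipment differences; none change what is asked:
  added field age to record Address: optional int64, tag 6 (in v2 it sits immediately before price) -> triggers nothing under the printed rules; the Shipment answer is the same either way
  field extras in record Shipment: optional changed to required -> schema-level compatibility only; this Shipment value's decode is unchanged


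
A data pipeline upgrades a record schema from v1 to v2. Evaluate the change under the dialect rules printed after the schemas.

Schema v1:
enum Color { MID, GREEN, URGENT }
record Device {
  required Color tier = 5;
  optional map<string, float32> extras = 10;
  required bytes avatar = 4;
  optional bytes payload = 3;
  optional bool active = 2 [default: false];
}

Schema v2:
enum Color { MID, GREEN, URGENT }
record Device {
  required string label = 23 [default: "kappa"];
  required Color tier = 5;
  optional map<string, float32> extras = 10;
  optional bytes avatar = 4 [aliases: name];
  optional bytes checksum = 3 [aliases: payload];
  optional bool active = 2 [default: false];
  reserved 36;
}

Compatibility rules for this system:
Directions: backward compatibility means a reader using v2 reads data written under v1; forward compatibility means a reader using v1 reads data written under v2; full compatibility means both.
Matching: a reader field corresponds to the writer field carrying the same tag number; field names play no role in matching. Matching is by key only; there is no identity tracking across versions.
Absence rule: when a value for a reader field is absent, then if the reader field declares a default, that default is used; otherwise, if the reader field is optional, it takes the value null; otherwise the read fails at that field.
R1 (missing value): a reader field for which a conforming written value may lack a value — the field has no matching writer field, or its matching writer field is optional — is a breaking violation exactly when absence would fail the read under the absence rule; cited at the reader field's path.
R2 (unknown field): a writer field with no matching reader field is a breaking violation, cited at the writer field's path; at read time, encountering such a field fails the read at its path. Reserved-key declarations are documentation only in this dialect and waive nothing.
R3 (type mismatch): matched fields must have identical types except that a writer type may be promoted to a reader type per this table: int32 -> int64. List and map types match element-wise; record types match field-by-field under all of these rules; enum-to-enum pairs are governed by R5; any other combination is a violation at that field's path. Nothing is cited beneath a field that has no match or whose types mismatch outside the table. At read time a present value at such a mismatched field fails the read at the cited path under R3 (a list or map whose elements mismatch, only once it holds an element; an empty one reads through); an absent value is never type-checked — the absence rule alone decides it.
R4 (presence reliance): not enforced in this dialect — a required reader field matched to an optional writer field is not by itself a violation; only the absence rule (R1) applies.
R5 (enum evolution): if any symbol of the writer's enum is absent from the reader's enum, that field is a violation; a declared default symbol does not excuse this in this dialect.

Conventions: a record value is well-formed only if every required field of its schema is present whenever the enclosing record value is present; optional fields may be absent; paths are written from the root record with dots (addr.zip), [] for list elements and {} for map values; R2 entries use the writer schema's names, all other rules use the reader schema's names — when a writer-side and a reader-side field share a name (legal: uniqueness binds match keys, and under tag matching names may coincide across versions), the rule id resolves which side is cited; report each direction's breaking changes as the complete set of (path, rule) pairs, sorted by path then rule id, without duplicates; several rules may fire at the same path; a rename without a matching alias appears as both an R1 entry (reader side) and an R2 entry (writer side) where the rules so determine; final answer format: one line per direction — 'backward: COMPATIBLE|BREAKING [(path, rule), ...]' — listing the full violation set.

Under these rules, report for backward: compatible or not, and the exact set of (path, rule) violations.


backward: COMPATIBLE []

the writer's type comes first in each Device pair
backward analysis of Device with v2 as reader and v1 as writer:
  label has no writer counterpart
  writer required, Color -> Color: reader tier maps from writer tier
  writer optional, map<string, float32> -> map<string, float32>: reader extras maps from writer extras
  writer required, bytes -> bytes: reader avatar maps from writer avatar
  writer optional, bytes -> bytes: reader checksum maps from writer payload
  writer optional, bool -> bool: reader active maps from writer active
  nothing fires on Device: backward is COMPATIBLE
the other Device changes do not affect what is asked:
  added field label to record Device: required string, tag 23, default "kappa" (in v2 it sits immediately before tier) -> affects forward compatibility only, which is not asked
  renamed field payload to checksum in record Device (alias payload declared on the renamed field) -> no rule fires on it in Device's dialect; the asked verdict holds
  field avatar in record Device: required changed to optional -> affects forward compatibility only, which is not asked


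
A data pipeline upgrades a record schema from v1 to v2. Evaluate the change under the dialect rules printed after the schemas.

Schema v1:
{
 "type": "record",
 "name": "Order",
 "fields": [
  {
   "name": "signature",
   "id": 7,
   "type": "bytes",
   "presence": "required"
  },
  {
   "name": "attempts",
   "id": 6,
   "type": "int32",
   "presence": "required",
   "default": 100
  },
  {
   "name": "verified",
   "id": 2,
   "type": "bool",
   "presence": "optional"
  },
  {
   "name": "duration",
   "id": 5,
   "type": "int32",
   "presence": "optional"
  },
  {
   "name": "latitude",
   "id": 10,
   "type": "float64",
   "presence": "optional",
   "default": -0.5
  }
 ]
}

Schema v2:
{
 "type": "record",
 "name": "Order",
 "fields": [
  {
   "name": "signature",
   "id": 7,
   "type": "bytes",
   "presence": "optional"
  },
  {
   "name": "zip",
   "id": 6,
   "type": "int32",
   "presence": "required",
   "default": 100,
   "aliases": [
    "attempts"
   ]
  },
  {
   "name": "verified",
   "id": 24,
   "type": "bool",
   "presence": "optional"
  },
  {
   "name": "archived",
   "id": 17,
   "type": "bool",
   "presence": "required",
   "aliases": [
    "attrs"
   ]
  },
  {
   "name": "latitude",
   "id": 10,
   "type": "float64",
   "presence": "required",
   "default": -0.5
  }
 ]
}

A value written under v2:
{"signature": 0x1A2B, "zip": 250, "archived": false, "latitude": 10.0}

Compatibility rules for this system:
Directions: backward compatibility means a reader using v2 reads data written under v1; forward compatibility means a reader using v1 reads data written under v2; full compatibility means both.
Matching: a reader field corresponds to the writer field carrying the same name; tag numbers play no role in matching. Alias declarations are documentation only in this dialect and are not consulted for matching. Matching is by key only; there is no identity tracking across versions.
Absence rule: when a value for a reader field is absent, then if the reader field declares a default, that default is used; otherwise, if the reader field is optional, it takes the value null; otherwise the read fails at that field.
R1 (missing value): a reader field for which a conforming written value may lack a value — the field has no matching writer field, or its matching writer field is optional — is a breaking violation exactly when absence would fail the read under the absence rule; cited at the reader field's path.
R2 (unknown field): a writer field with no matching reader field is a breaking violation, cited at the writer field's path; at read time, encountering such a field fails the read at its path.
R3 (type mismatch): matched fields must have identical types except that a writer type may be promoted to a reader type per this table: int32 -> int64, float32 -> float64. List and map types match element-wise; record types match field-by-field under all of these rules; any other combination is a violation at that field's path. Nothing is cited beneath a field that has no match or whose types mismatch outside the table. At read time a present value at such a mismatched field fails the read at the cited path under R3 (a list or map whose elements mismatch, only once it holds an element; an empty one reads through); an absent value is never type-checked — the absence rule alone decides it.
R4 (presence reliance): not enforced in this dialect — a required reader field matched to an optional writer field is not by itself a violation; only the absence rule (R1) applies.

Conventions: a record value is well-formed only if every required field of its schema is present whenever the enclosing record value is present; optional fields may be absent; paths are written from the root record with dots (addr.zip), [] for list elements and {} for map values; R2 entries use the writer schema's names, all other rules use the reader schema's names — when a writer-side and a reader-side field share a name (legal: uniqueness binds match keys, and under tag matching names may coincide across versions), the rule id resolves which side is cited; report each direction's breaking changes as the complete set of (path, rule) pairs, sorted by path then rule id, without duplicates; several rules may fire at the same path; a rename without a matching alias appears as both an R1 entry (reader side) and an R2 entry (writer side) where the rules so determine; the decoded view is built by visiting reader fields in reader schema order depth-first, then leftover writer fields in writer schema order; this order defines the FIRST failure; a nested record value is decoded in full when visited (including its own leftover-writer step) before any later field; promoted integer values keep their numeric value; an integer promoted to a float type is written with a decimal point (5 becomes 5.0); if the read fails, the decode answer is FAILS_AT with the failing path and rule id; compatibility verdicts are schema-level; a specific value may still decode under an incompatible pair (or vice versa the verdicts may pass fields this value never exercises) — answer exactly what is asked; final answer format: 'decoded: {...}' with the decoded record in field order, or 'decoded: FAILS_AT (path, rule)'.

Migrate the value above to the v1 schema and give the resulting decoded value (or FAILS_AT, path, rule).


arrows below run writer -> reader for Order
decode (reader v1):
  signature := 0x1A2B
  attempts := 100 (no value, default fills)
  verified := null (not supplied -> null)
  duration := null (not supplied -> null)
  latitude := 10.0
  read fails at zip under R2 (unknown field)
  => FAILS_AT (zip, R2)
diffs on Order not affecting the asked answer:
  field latitude in record Order: optional changed to required -> inert under this dialect — no rule fires on Order and the result does not move
  field signature in record Order: required changed to optional -> matters for Order compatibility verdicts, not for this value's decode
  added field archived to record Order: required bool, tag 17 (in v2 it sits immediately before latitude) -> matters for Order compatibility verdicts, not for this value's decode
  field verified in record Order: tag 2 changed to 24 -> inert under this dialect — no rule fires on Order and the result does not move
  removed field duration from record Order -> matters for Order compatibility verdicts, not for this value's decode

decoded: FAILS_AT (zip, R2)


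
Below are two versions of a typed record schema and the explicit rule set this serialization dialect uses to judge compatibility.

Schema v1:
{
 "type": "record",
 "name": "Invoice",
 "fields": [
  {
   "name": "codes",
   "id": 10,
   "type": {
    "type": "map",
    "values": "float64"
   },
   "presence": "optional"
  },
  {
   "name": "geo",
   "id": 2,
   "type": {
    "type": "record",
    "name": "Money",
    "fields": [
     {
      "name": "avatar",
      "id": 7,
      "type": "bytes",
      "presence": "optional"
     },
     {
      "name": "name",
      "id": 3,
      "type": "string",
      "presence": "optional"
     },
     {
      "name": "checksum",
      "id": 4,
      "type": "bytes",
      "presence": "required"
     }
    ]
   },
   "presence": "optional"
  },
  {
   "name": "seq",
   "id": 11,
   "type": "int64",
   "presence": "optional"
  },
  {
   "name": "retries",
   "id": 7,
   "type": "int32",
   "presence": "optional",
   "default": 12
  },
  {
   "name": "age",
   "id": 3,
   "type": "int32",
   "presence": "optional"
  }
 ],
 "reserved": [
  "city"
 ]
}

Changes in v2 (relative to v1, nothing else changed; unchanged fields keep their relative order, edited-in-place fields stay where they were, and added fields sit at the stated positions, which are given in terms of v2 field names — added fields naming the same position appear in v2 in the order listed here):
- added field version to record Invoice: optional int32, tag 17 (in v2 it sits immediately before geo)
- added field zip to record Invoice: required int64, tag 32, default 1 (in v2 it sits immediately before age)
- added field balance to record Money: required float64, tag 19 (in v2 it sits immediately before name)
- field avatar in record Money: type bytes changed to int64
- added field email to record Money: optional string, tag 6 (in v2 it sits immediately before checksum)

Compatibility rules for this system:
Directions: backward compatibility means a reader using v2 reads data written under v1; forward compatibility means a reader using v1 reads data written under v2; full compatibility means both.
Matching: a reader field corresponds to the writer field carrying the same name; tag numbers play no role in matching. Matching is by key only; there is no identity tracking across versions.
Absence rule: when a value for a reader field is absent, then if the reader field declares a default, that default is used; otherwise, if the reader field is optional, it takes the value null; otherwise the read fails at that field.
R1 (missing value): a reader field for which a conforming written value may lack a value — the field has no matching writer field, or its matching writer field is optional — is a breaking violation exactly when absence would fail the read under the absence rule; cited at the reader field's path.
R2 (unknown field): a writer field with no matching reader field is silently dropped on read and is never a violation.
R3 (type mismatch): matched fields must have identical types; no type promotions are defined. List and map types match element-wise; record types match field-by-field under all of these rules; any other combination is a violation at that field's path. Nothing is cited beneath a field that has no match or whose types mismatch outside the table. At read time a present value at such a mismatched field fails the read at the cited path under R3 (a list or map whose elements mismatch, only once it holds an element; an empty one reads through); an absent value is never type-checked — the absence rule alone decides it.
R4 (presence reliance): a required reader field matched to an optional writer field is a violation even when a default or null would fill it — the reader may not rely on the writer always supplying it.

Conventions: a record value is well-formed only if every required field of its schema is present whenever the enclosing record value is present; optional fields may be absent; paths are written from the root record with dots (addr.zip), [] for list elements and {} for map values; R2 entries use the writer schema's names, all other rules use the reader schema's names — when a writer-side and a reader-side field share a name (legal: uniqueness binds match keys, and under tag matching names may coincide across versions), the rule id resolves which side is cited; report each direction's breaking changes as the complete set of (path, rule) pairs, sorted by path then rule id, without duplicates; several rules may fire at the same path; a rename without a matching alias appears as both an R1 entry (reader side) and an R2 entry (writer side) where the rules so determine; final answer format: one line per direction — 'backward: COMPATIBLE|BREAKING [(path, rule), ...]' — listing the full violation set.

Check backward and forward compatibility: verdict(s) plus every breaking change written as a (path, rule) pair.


the writer's type comes first in each Invoice pair
backward pass over Invoice, reader schema v2, writer schema v1:
  codes <- codes (map<string, float64> -> map<string, float64>, writer optional)
  version: no writer match
  geo <- geo (Money -> Money, writer optional)
  seq <- seq (int64 -> int64, writer optional)
  retries <- retries (int32 -> int32, writer optional)
  zip: no writer match
  age <- age (int32 -> int32, writer optional)
  geo.avatar <- geo.avatar (bytes -> int64, writer optional)
  geo.balance: no writer match
  geo.name <- geo.name (string -> string, writer optional)
  geo.email: no writer match
  geo.checksum <- geo.checksum (bytes -> bytes, writer required)
  R3 fires at geo.avatar
  R1 fires at geo.balance
  backward on Invoice therefore BREAKING (2)
forward pass over Invoice, reader schema v1, writer schema v2:
  codes <- codes (map<string, float64> -> map<string, float64>, writer optional)
  geo <- geo (Money -> Money, writer optional)
  seq <- seq (int64 -> int64, writer optional)
  retries <- retries (int32 -> int32, writer optional)
  age <- age (int32 -> int32, writer optional)
  leftover writer field: version
  leftover writer field: zip
  geo.avatar <- geo.avatar (int64 -> bytes, writer optional)
  geo.name <- geo.name (string -> string, writer optional)
  geo.checksum <- geo.checksum (bytes -> bytes, writer required)
  leftover writer field: geo.balance
  leftover writer field: geo.email
  R3 fires at geo.avatar
  forward on Invoice therefore BREAKING (1)

backward: BREAKING [(geo.avatar, R3), (geo.balance, R1)]; forward: BREAKING [(geo.avatar, R3)]
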